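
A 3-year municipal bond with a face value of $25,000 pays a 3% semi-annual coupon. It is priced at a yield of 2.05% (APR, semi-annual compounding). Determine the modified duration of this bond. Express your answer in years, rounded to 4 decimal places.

2.8637 years

Periodic yield y = 0.01025. First find Macaulay duration:
  t   CF        PV=CF/(1+0.01025)^t    t·PV
  1       375.00       371.1952       371.1952
  2       375.00       367.4291       734.8582
  3       375.00       363.7012     1,091.1035
  4       375.00       360.0111     1,440.0442
  5       375.00       356.3584     1,781.7919
  6    25,375.00    23,868.9270   143,213.5620
  Σ                 25,687.6219   148,632.5550
P = 25,687.6219; Macaulay duration = 148,632.5550 / 25,687.6219 = 5.78615 half-year periods = 2.89308 years.
Modified duration = D_Mac / (1 + y) = 2.89308 / 1.01025 = 2.86372 years.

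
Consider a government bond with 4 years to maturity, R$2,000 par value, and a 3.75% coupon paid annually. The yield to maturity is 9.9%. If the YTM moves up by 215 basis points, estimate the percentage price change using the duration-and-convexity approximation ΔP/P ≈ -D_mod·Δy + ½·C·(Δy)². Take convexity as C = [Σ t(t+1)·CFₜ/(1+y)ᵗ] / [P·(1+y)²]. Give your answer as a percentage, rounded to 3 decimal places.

With y = 0.099:
  t   CF        PV=CF/(1+0.099)^t    t·PV        t(t+1)·PV
  1        75.00        68.2439        68.2439         136.4877
  2        75.00        62.0963       124.1926         372.5779
  3        75.00        56.5026       169.5077         678.0308
  4     2,075.00     1,422.4183     5,689.6732      28,448.3660
  Σ                  1,609.2610     6,051.6174      29,635.4625
P = 1,609.2610; D_Mac = 3.76049 yrs; D_mod = 3.42174 yrs; C = 15.24719.
Duration effect: -3.42174 × (+0.0215) = -0.073567
Convexity effect: 0.5 × 15.24719 × (0.0215)² = +0.0035240
ΔP/P ≈ -0.073567 + 0.0035240 = -0.070043 = -7.0043%.

-7.004%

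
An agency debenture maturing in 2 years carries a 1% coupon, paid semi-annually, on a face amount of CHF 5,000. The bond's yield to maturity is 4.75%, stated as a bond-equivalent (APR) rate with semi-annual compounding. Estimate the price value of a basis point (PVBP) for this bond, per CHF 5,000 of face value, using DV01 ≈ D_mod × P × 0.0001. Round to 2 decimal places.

CHF 0.90

Periodic yield y = 0.02375.
  t   CF        PV=CF/(1+0.02375)^t    t·PV
  1        25.00        24.4200        24.4200
  2        25.00        23.8535        47.7070
  3        25.00        23.3001        69.9004
  4     5,025.00     4,574.6767    18,298.7068
  Σ                  4,646.2504    18,440.7342
P = 4,646.2504; D_Mac = 3.96895 half-year periods = 1.98447 yrs; D_mod = 1.93844 yrs.
DV01 ≈ 1.93844 × 4,646.2504 × 0.0001 = 0.900646.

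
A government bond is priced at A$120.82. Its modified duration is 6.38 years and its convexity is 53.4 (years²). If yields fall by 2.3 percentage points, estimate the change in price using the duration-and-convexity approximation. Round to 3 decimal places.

+A$19.436

Duration effect: -D_mod·Δy = -6.38 × (-0.023) = +0.146740
Convexity effect: ½·C·(Δy)² = 0.5 × 53.4 × (-0.023)² = +0.0141243
ΔP/P ≈ +0.146740 + 0.0141243 = +0.1608643
ΔP ≈ 120.82 × (+0.1608643) = +19.435624726.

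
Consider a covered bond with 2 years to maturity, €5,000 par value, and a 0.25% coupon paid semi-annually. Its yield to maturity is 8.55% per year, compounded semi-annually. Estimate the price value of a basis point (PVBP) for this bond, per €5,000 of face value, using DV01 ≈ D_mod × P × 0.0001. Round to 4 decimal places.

€0.8138

Periodic yield y = 0.04275.
  t   CF        PV=CF/(1+0.04275)^t    t·PV
  1         6.25         5.9938         5.9938
  2         6.25         5.7480        11.4961
  3         6.25         5.5124        16.5372
  4     5,006.25     4,234.3986    16,937.5945
  Σ                  4,251.6528    16,971.6215
P = 4,251.6528; D_Mac = 3.99177 half-year periods = 1.99589 yrs; D_mod = 1.91406 yrs.
DV01 ≈ 1.91406 × 4,251.6528 × 0.0001 = 0.813791.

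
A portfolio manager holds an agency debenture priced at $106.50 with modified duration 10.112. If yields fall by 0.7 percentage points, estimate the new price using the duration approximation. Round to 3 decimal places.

Duration approximation: ΔP/P ≈ -D_mod · Δy = -10.112 × (-0.007) = +0.070784.
New price ≈ 106.50 × (1 + 0.070784) = 114.038496.

$114.038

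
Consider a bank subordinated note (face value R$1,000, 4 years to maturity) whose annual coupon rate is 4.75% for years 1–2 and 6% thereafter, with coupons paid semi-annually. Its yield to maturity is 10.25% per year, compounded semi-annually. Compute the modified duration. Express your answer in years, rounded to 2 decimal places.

3.46 years

Periodic yield y = 0.05125. First find Macaulay duration:
  t   CF        PV=CF/(1+0.05125)^t    t·PV
  1        23.75        22.5922        22.5922
  2        23.75        21.4908        42.9815
  3        23.75        20.4430        61.3291
  4        23.75        19.4464        77.7857
  5        30.00        23.3664       116.8318
  6        30.00        22.2272       133.3633
  7        30.00        21.1436       148.0053
  8     1,030.00       690.5405     5,524.3240
  Σ                    841.2501     6,127.2129
P = 841.2501; Macaulay duration = 6,127.2129 / 841.2501 = 7.28346 half-year periods = 3.64173 years.
Modified duration = D_Mac / (1 + y) = 3.64173 / 1.05125 = 3.46419 years.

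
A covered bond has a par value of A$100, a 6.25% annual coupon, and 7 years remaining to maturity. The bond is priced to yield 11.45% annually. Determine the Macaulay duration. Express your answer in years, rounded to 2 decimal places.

5.69 years

Periodic yield y = 0.1145. Discount each cash flow and weight by its year:
  t   CF        PV=CF/(1+0.1145)^t    t·PV
  1         6.25         5.6079         5.6079
  2         6.25         5.0318        10.0635
  3         6.25         4.5148        13.5444
  4         6.25         4.0510        16.2039
  5         6.25         3.6348        18.1740
  6         6.25         3.2614        19.5682
  7       106.25        49.7472       348.2302
  Σ                     75.8488       431.3922
Price P = Σ PV = 75.8488.
Macaulay duration = Σ(t·PV) / P = 431.3922 / 75.8488 = 5.68753 years.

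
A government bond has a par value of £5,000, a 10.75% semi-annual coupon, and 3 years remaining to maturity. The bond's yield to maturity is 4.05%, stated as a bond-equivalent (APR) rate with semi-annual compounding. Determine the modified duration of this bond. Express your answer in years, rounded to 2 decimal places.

Periodic yield y = 0.02025. First find Macaulay duration:
  t   CF        PV=CF/(1+0.02025)^t    t·PV
  1       268.75       263.4158       263.4158
  2       268.75       258.1875       516.3751
  3       268.75       253.0630       759.1890
  4       268.75       248.0402       992.1608
  5       268.75       243.1171     1,215.5854
  6     5,268.75     4,671.6250    28,029.7498
  Σ                  5,937.4486    31,776.4759
P = 5,937.4486; Macaulay duration = 31,776.4759 / 5,937.4486 = 5.35187 half-year periods = 2.67594 years.
Modified duration = D_Mac / (1 + y) = 2.67594 / 1.02025 = 2.62282 years.

2.62 years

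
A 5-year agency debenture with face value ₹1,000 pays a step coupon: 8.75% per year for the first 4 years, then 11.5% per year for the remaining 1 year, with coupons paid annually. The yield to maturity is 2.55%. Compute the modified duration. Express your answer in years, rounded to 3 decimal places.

4.257 years

Periodic yield y = 0.0255. First find Macaulay duration:
  t   CF        PV=CF/(1+0.0255)^t    t·PV
  1        87.50        85.3242        85.3242
  2        87.50        83.2026       166.4051
  3        87.50        81.1337       243.4010
  4        87.50        79.1162       316.4648
  5     1,115.00       983.0974     4,915.4870
  Σ                  1,311.8740     5,727.0821
P = 1,311.8740; Macaulay duration = 5,727.0821 / 1,311.8740 = 4.36557 years.
Modified duration = D_Mac / (1 + y) = 4.36557 / 1.0255 = 4.25702 years.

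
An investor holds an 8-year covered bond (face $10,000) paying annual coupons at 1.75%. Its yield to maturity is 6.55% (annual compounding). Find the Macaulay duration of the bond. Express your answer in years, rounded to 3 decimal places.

Periodic yield y = 0.0655. Discount each cash flow and weight by its year:
  t   CF        PV=CF/(1+0.0655)^t    t·PV
  1       175.00       164.2421       164.2421
  2       175.00       154.1456       308.2912
  3       175.00       144.6697       434.0092
  4       175.00       135.7764       543.1055
  5       175.00       127.4297       637.1487
  6       175.00       119.5962       717.5771
  7       175.00       112.2442       785.7093
  8    10,175.00     6,125.0098    49,000.0781
  Σ                  7,083.1137    52,590.1613
Price P = Σ PV = 7,083.1137.
Macaulay duration = Σ(t·PV) / P = 52,590.1613 / 7,083.1137 = 7.42472 years.

7.425 years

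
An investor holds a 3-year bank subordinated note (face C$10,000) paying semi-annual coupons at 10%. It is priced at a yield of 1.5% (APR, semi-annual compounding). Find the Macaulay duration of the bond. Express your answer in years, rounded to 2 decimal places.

Periodic yield y = 0.0075. Discount each cash flow and weight by its period:
  t   CF        PV=CF/(1+0.0075)^t    t·PV
  1       500.00       496.2779       496.2779
  2       500.00       492.5835       985.1671
  3       500.00       488.9167     1,466.7500
  4       500.00       485.2771     1,941.1083
  5       500.00       481.6646     2,408.3230
  6    10,500.00    10,039.6592    60,237.9551
  Σ                 12,484.3790    67,535.5815
Price P = Σ PV = 12,484.3790.
Macaulay duration = Σ(t·PV) / P = 67,535.5815 / 12,484.3790 = 5.40961 half-year periods.
In years: 5.40961 / 2 = 2.70480 years.

2.70 years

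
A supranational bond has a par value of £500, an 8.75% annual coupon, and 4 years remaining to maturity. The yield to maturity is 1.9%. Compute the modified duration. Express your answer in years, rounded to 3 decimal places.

Periodic yield y = 0.019. First find Macaulay duration:
  t   CF        PV=CF/(1+0.019)^t    t·PV
  1        43.75        42.9342        42.9342
  2        43.75        42.1337        84.2674
  3        43.75        41.3481       124.0443
  4       543.75       504.3158     2,017.2630
  Σ                    630.7318     2,268.5090
P = 630.7318; Macaulay duration = 2,268.5090 / 630.7318 = 3.59663 years.
Modified duration = D_Mac / (1 + y) = 3.59663 / 1.019 = 3.52957 years.

3.530 years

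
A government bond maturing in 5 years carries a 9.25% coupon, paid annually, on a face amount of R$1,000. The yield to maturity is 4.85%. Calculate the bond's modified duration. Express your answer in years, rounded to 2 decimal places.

4.09 years

Periodic yield y = 0.0485. First find Macaulay duration:
  t   CF        PV=CF/(1+0.0485)^t    t·PV
  1        92.50        88.2213        88.2213
  2        92.50        84.1405       168.2809
  3        92.50        80.2484       240.7452
  4        92.50        76.5364       306.1456
  5     1,092.50       862.1429     4,310.7147
  Σ                  1,191.2895     5,114.1076
P = 1,191.2895; Macaulay duration = 5,114.1076 / 1,191.2895 = 4.29292 years.
Modified duration = D_Mac / (1 + y) = 4.29292 / 1.0485 = 4.09434 years.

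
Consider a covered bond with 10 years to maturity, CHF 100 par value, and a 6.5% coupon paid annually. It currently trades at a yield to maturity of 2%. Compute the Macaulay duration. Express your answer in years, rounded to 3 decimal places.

Periodic yield y = 0.02. Discount each cash flow and weight by its year:
  t   CF        PV=CF/(1+0.02)^t    t·PV
  1         6.50         6.3725         6.3725
  2         6.50         6.2476        12.4952
  3         6.50         6.1251        18.3753
  4         6.50         6.0050        24.0200
  5         6.50         5.8873        29.4363
  6         6.50         5.7718        34.6309
  7         6.50         5.6586        39.6105
  8         6.50         5.5477        44.3815
  9         6.50         5.4389        48.9502
  10      106.50        87.3671       873.6709
  Σ                    140.4216     1,131.9433
Price P = Σ PV = 140.4216.
Macaulay duration = Σ(t·PV) / P = 1,131.9433 / 140.4216 = 8.06103 years.

8.061 years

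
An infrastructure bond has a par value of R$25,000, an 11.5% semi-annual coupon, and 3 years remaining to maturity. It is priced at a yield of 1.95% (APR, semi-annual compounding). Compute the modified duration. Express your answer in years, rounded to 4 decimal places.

2.6440 years

Periodic yield y = 0.00975. First find Macaulay duration:
  t   CF        PV=CF/(1+0.00975)^t    t·PV
  1     1,437.50     1,423.6197     1,423.6197
  2     1,437.50     1,409.8734     2,819.7469
  3     1,437.50     1,396.2599     4,188.7797
  4     1,437.50     1,382.7778     5,531.1113
  5     1,437.50     1,369.4259     6,847.1296
  6    26,437.50    24,942.3411   149,654.0464
  Σ                 31,924.2979   170,464.4337
P = 31,924.2979; Macaulay duration = 170,464.4337 / 31,924.2979 = 5.33965 half-year periods = 2.66982 years.
Modified duration = D_Mac / (1 + y) = 2.66982 / 1.00975 = 2.64404 years.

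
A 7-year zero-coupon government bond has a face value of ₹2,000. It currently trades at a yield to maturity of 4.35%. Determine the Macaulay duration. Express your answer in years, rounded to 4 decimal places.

A zero-coupon bond has a single cash flow at maturity, so its Macaulay duration equals its maturity: 7 years.

7.0000 years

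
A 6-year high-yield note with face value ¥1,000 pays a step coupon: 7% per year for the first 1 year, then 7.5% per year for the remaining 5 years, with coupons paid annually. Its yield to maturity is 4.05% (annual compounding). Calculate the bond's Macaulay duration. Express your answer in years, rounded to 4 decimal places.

5.1472 years

Periodic yield y = 0.0405. Discount each cash flow and weight by its year:
  t   CF        PV=CF/(1+0.0405)^t    t·PV
  1        70.00        67.2753        67.2753
  2        75.00        69.2751       138.5502
  3        75.00        66.5787       199.7360
  4        75.00        63.9872       255.9487
  5        75.00        61.4966       307.4828
  6     1,075.00       847.1415     5,082.8490
  Σ                  1,175.7543     6,051.8420
Price P = Σ PV = 1,175.7543.
Macaulay duration = Σ(t·PV) / P = 6,051.8420 / 1,175.7543 = 5.14720 years.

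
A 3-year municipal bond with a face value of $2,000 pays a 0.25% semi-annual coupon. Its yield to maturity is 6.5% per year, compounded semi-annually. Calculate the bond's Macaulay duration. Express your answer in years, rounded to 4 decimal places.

2.9895 years

Periodic yield y = 0.0325. Discount each cash flow and weight by its period:
  t   CF        PV=CF/(1+0.0325)^t    t·PV
  1         2.50         2.4213         2.4213
  2         2.50         2.3451         4.6902
  3         2.50         2.2713         6.8138
  4         2.50         2.1998         8.7991
  5         2.50         2.1305        10.6527
  6     2,002.50     1,652.8451     9,917.0708
  Σ                  1,664.2131     9,950.4479
Price P = Σ PV = 1,664.2131.
Macaulay duration = Σ(t·PV) / P = 9,950.4479 / 1,664.2131 = 5.97907 half-year periods.
In years: 5.97907 / 2 = 2.98954 years.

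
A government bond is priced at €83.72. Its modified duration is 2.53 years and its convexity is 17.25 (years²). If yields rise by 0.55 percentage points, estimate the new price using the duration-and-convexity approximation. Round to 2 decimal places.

Duration effect: -D_mod·Δy = -2.53 × (+0.0055) = -0.013915
Convexity effect: ½·C·(Δy)² = 0.5 × 17.25 × (0.0055)² = +0.00026090625
ΔP/P ≈ -0.013915 + 0.00026090625 = -0.01365409375
New price ≈ 83.72 × (1 - 0.01365409375) = 82.57687927125.

€82.58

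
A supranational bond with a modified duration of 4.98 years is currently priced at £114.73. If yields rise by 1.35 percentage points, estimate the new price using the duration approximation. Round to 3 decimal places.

Duration approximation: ΔP/P ≈ -D_mod · Δy = -4.98 × (+0.0135) = -0.067230.
New price ≈ 114.73 × (1 - 0.067230) = 107.0167021.

£107.017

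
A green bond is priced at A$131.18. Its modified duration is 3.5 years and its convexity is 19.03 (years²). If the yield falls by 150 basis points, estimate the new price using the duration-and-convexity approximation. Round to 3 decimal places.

A$138.348

Duration effect: -D_mod·Δy = -3.5 × (-0.015) = +0.052500
Convexity effect: ½·C·(Δy)² = 0.5 × 19.03 × (-0.015)² = +0.002140875
ΔP/P ≈ +0.052500 + 0.002140875 = +0.054640875
New price ≈ 131.18 × (1 + 0.054640875) = 138.3477899825.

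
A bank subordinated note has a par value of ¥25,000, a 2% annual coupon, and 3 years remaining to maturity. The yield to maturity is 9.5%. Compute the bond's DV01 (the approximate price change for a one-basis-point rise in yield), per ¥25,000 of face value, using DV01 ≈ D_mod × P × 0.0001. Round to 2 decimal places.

¥5.44

Periodic yield y = 0.095.
  t   CF        PV=CF/(1+0.095)^t    t·PV
  1       500.00       456.6210       456.6210
  2       500.00       417.0055       834.0110
  3    25,500.00    19,422.1732    58,266.5196
  Σ                 20,295.7997    59,557.1516
P = 20,295.7997; D_Mac = 2.93446 yrs; D_mod = 2.67987 yrs.
DV01 ≈ 2.67987 × 20,295.7997 × 0.0001 = 5.439009.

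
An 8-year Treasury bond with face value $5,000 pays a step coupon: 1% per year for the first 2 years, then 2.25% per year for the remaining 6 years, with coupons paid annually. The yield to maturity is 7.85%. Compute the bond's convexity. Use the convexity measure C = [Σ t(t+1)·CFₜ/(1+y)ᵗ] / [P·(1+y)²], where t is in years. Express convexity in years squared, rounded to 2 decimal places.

With y = 0.0785:
  t   CF        PV=CF/(1+0.0785)^t    t·PV        t(t+1)·PV
  1        50.00        46.3607        46.3607          92.7214
  2        50.00        42.9863        85.9725         257.9176
  3       112.50        89.6793       269.0378       1,076.1513
  4       112.50        83.1519       332.6074       1,663.0370
  5       112.50        77.0995       385.4977       2,312.9861
  6       112.50        71.4877       428.9265       3,002.4855
  7       112.50        66.2844       463.9910       3,711.9277
  8     5,112.50     2,793.0077    22,344.0612     201,096.5509
  Σ                  3,270.0574    24,356.4548     213,213.7775
P = 3,270.0574.
Convexity = Σ t(t+1)·PV / [P·(1+y)²] = 213,213.7775 / (3,270.0574 × 1.163162) = 56.05567.

56.06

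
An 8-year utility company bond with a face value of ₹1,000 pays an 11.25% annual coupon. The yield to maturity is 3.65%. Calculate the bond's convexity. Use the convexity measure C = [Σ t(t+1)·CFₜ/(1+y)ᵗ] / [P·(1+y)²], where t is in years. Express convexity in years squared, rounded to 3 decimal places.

46.363

With y = 0.0365:
  t   CF        PV=CF/(1+0.0365)^t    t·PV        t(t+1)·PV
  1       112.50       108.5384       108.5384         217.0767
  2       112.50       104.7162       209.4324         628.2973
  3       112.50       101.0287       303.0860       1,212.3439
  4       112.50        97.4710       389.8839       1,949.4194
  5       112.50        94.0386       470.1928       2,821.1569
  6       112.50        90.7270       544.3622       3,810.5352
  7       112.50        87.5321       612.7247       4,901.7979
  8     1,112.50       835.1136     6,680.9090      60,128.1808
  Σ                  1,519.1655     9,319.1294      75,668.8082
P = 1,519.1655.
Convexity = Σ t(t+1)·PV / [P·(1+y)²] = 75,668.8082 / (1,519.1655 × 1.074332) = 46.36318.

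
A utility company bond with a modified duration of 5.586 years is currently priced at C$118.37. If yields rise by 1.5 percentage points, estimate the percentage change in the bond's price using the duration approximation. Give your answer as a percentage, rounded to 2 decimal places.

Duration approximation: ΔP/P ≈ -D_mod · Δy = -5.586 × (+0.015) = -0.083790.
As a percentage: -8.3790%.

-8.38%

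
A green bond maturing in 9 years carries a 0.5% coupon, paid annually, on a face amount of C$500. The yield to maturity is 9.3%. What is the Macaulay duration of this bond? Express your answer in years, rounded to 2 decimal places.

Periodic yield y = 0.093. Discount each cash flow and weight by its year:
  t   CF        PV=CF/(1+0.093)^t    t·PV
  1         2.50         2.2873         2.2873
  2         2.50         2.0927         4.1853
  3         2.50         1.9146         5.7438
  4         2.50         1.7517         7.0068
  5         2.50         1.6027         8.0133
  6         2.50         1.4663         8.7977
  7         2.50         1.3415         9.3907
  8         2.50         1.2274         9.8190
  9       502.50       225.7120     2,031.4078
  Σ                    239.3961     2,086.6517
Price P = Σ PV = 239.3961.
Macaulay duration = Σ(t·PV) / P = 2,086.6517 / 239.3961 = 8.71632 years.

8.72 years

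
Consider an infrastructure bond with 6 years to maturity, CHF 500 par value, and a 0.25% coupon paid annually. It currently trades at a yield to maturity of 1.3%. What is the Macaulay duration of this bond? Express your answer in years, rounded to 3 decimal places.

Periodic yield y = 0.013. Discount each cash flow and weight by its year:
  t   CF        PV=CF/(1+0.013)^t    t·PV
  1         1.25         1.2340         1.2340
  2         1.25         1.2181         2.4362
  3         1.25         1.2025         3.6075
  4         1.25         1.1871         4.7482
  5         1.25         1.1718         5.8591
  6       501.25       463.8715     2,783.2291
  Σ                    469.8850     2,801.1142
Price P = Σ PV = 469.8850.
Macaulay duration = Σ(t·PV) / P = 2,801.1142 / 469.8850 = 5.96128 years.

5.961 years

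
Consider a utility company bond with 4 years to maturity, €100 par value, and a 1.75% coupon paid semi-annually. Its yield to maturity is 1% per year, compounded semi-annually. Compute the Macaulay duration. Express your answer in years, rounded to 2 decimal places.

Periodic yield y = 0.005. Discount each cash flow and weight by its period:
  t   CF        PV=CF/(1+0.005)^t    t·PV
  1        0.875         0.8706         0.8706
  2        0.875         0.8663         1.7326
  3        0.875         0.8620         2.5860
  4        0.875         0.8577         3.4309
  5        0.875         0.8534         4.2672
  6        0.875         0.8492         5.0952
  7        0.875         0.8450         5.9148
  8      100.875        96.9293       775.4344
  Σ                    102.9336       799.3318
Price P = Σ PV = 102.9336.
Macaulay duration = Σ(t·PV) / P = 799.3318 / 102.9336 = 7.76551 half-year periods.
In years: 7.76551 / 2 = 3.88275 years.

3.88 years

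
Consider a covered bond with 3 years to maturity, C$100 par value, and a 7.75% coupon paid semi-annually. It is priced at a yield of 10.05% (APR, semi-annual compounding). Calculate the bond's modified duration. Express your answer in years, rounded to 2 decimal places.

2.59 years

Periodic yield y = 0.05025. First find Macaulay duration:
  t   CF        PV=CF/(1+0.05025)^t    t·PV
  1        3.875         3.6896         3.6896
  2        3.875         3.5131         7.0261
  3        3.875         3.3450        10.0349
  4        3.875         3.1849        12.7398
  5        3.875         3.0326        15.1628
  6      103.875        77.4025       464.4149
  Σ                     94.1676       513.0681
P = 94.1676; Macaulay duration = 513.0681 / 94.1676 = 5.44846 half-year periods = 2.72423 years.
Modified duration = D_Mac / (1 + y) = 2.72423 / 1.05025 = 2.59389 years.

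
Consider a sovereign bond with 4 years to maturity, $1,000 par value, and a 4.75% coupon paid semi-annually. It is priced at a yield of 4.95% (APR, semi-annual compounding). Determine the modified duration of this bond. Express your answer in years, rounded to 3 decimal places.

3.599 years

Periodic yield y = 0.02475. First find Macaulay duration:
  t   CF        PV=CF/(1+0.02475)^t    t·PV
  1        23.75        23.1764        23.1764
  2        23.75        22.6166        45.2332
  3        23.75        22.0704        66.2111
  4        23.75        21.5373        86.1493
  5        23.75        21.0172       105.0858
  6        23.75        20.5095       123.0573
  7        23.75        20.0142       140.0994
  8     1,023.75       841.8806     6,735.0448
  Σ                    992.8222     7,324.0573
P = 992.8222; Macaulay duration = 7,324.0573 / 992.8222 = 7.37701 half-year periods = 3.68850 years.
Modified duration = D_Mac / (1 + y) = 3.68850 / 1.02475 = 3.59942 years.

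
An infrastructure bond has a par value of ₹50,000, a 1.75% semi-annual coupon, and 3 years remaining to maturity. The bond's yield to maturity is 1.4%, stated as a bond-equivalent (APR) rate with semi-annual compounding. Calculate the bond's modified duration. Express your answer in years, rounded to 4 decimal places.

2.9157 years

Periodic yield y = 0.007. First find Macaulay duration:
  t   CF        PV=CF/(1+0.007)^t    t·PV
  1       437.50       434.4588       434.4588
  2       437.50       431.4387       862.8774
  3       437.50       428.4396     1,285.3189
  4       437.50       425.4614     1,701.8456
  5       437.50       422.5039     2,112.5194
  6    50,437.50    48,370.0714   290,220.4286
  Σ                 50,512.3739   296,617.4488
P = 50,512.3739; Macaulay duration = 296,617.4488 / 50,512.3739 = 5.87217 half-year periods = 2.93609 years.
Modified duration = D_Mac / (1 + y) = 2.93609 / 1.007 = 2.91568 years.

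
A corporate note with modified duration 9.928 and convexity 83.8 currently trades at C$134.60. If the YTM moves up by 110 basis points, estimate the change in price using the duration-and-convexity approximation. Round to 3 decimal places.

-C$14.017

Duration effect: -D_mod·Δy = -9.928 × (+0.011) = -0.109208
Convexity effect: ½·C·(Δy)² = 0.5 × 83.8 × (0.011)² = +0.0050699
ΔP/P ≈ -0.109208 + 0.0050699 = -0.1041381
ΔP ≈ 134.60 × (-0.1041381) = -14.01698826.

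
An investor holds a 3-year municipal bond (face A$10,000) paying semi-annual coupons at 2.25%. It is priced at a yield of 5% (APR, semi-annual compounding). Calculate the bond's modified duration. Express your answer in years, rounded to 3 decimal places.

Periodic yield y = 0.025. First find Macaulay duration:
  t   CF        PV=CF/(1+0.025)^t    t·PV
  1       112.50       109.7561       109.7561
  2       112.50       107.0791       214.1582
  3       112.50       104.4674       313.4023
  4       112.50       101.9194       407.6778
  5       112.50        99.4336       497.1680
  6    10,112.50     8,719.9771    52,319.8623
  Σ                  9,242.6328    53,862.0248
P = 9,242.6328; Macaulay duration = 53,862.0248 / 9,242.6328 = 5.82756 half-year periods = 2.91378 years.
Modified duration = D_Mac / (1 + y) = 2.91378 / 1.025 = 2.84271 years.

2.843 years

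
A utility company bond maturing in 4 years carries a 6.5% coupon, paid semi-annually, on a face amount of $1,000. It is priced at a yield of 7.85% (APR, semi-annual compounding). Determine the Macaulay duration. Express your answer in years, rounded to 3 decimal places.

3.574 years

Periodic yield y = 0.03925. Discount each cash flow and weight by its period:
  t   CF        PV=CF/(1+0.03925)^t    t·PV
  1        32.50        31.2726        31.2726
  2        32.50        30.0915        60.1829
  3        32.50        28.9550        86.8649
  4        32.50        27.8614       111.4457
  5        32.50        26.8092       134.0458
  6        32.50        25.7966       154.7798
  7        32.50        24.8224       173.7565
  8     1,032.50       758.8043     6,070.4346
  Σ                    954.4129     6,822.7828
Price P = Σ PV = 954.4129.
Macaulay duration = Σ(t·PV) / P = 6,822.7828 / 954.4129 = 7.14867 half-year periods.
In years: 7.14867 / 2 = 3.57433 years.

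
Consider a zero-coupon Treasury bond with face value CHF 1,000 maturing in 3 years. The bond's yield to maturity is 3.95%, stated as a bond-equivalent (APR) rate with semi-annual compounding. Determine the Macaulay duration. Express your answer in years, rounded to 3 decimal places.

A zero-coupon bond has a single cash flow at maturity, so its Macaulay duration equals its maturity: 3 years.
(Equivalently: 6 semi-annual periods ÷ 2 = 3 years.)

3.000 years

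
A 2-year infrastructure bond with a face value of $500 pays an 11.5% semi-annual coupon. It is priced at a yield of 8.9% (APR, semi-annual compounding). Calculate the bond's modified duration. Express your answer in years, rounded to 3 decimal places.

Periodic yield y = 0.0445. First find Macaulay duration:
  t   CF        PV=CF/(1+0.0445)^t    t·PV
  1        28.75        27.5251        27.5251
  2        28.75        26.3524        52.7049
  3        28.75        25.2297        75.6892
  4       528.75       444.2389     1,776.9557
  Σ                    523.3462     1,932.8749
P = 523.3462; Macaulay duration = 1,932.8749 / 523.3462 = 3.69330 half-year periods = 1.84665 years.
Modified duration = D_Mac / (1 + y) = 1.84665 / 1.0445 = 1.76798 years.

1.768 years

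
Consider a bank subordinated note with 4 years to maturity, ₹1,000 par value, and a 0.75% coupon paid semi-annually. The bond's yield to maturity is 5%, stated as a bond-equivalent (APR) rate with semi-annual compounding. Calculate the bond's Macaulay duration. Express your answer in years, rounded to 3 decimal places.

3.942 years

Periodic yield y = 0.025. Discount each cash flow and weight by its period:
  t   CF        PV=CF/(1+0.025)^t    t·PV
  1         3.75         3.6585         3.6585
  2         3.75         3.5693         7.1386
  3         3.75         3.4822        10.4467
  4         3.75         3.3973        13.5893
  5         3.75         3.3145        16.5723
  6         3.75         3.2336        19.4017
  7         3.75         3.1547        22.0832
  8     1,003.75       823.8244     6,590.5950
  Σ                    847.6346     6,683.4853
Price P = Σ PV = 847.6346.
Macaulay duration = Σ(t·PV) / P = 6,683.4853 / 847.6346 = 7.88487 half-year periods.
In years: 7.88487 / 2 = 3.94243 years.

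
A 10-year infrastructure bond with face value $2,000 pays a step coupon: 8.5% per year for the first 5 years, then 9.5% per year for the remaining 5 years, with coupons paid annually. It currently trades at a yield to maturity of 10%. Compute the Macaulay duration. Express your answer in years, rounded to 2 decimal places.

Periodic yield y = 0.1. Discount each cash flow and weight by its year:
  t   CF        PV=CF/(1+0.1)^t    t·PV
  1       170.00       154.5455       154.5455
  2       170.00       140.4959       280.9917
  3       170.00       127.7235       383.1705
  4       170.00       116.1123       464.4491
  5       170.00       105.5566       527.7831
  6       190.00       107.2500       643.5003
  7       190.00        97.5000       682.5003
  8       190.00        88.6364       709.0912
  9       190.00        80.5785       725.2069
  10    2,190.00       844.3398     8,443.3980
  Σ                  1,862.7386    13,014.6368
Price P = Σ PV = 1,862.7386.
Macaulay duration = Σ(t·PV) / P = 13,014.6368 / 1,862.7386 = 6.98683 years.

6.99 years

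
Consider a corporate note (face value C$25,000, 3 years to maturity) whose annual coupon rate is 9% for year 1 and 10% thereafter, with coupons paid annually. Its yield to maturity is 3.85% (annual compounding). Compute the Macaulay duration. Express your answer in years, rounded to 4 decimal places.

2.7709 years

Periodic yield y = 0.0385. Discount each cash flow and weight by its year:
  t   CF        PV=CF/(1+0.0385)^t    t·PV
  1     2,250.00     2,166.5864     2,166.5864
  2     2,500.00     2,318.0725     4,636.1449
  3    27,500.00    24,553.4878    73,660.4633
  Σ                 29,038.1466    80,463.1946
Price P = Σ PV = 29,038.1466.
Macaulay duration = Σ(t·PV) / P = 80,463.1946 / 29,038.1466 = 2.77095 years.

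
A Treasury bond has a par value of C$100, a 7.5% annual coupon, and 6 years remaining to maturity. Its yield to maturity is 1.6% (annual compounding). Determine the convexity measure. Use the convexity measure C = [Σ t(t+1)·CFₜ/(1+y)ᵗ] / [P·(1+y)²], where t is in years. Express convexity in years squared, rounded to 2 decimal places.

33.36

With y = 0.016:
  t   CF        PV=CF/(1+0.016)^t    t·PV        t(t+1)·PV
  1         7.50         7.3819         7.3819          14.7638
  2         7.50         7.2656        14.5313          43.5938
  3         7.50         7.1512        21.4537          85.8146
  4         7.50         7.0386        28.1544         140.7720
  5         7.50         6.9278        34.6388         207.8327
  6       107.50        97.7341       586.4047       4,104.8331
  Σ                    133.4992       692.5648       4,597.6102
P = 133.4992.
Convexity = Σ t(t+1)·PV / [P·(1+y)²] = 4,597.6102 / (133.4992 × 1.032256) = 33.36307.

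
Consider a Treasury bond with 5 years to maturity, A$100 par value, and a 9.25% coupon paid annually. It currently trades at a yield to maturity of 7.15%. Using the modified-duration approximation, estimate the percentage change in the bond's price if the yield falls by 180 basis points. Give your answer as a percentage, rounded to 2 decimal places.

Periodic yield y = 0.0715. Modified duration first:
  t   CF        PV=CF/(1+0.0715)^t    t·PV
  1         9.25         8.6328         8.6328
  2         9.25         8.0567        16.1134
  3         9.25         7.5191        22.5573
  4         9.25         7.0173        28.0694
  5       109.25        77.3500       386.7502
  Σ                    108.5759       462.1230
P = 108.5759; D_Mac = 4.25622 yrs; D_mod = 4.25622/(1+0.0715) = 3.97221 yrs.
ΔP/P ≈ -D_mod · Δy = -3.97221 × (-0.018) = +0.071500 = +7.1500%.

+7.15%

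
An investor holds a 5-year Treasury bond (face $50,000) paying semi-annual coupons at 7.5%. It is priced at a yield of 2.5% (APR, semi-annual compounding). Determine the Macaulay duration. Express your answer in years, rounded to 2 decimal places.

4.35 years

Periodic yield y = 0.0125. Discount each cash flow and weight by its period:
  t   CF        PV=CF/(1+0.0125)^t    t·PV
  1     1,875.00     1,851.8519     1,851.8519
  2     1,875.00     1,828.9895     3,657.9790
  3     1,875.00     1,806.4094     5,419.2281
  4     1,875.00     1,784.1080     7,136.4321
  5     1,875.00     1,762.0820     8,810.4100
  6     1,875.00     1,740.3279    10,441.9674
  7     1,875.00     1,718.8424    12,031.8965
  8     1,875.00     1,697.6221    13,580.9767
  9     1,875.00     1,676.6638    15,089.9741
  10   51,875.00    45,815.0105   458,150.1054
  Σ                 61,681.9074   536,170.8211
Price P = Σ PV = 61,681.9074.
Macaulay duration = Σ(t·PV) / P = 536,170.8211 / 61,681.9074 = 8.69251 half-year periods.
In years: 8.69251 / 2 = 4.34626 years.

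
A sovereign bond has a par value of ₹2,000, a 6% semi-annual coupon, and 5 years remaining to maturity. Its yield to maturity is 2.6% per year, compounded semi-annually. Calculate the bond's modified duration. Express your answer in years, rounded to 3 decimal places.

4.387 years

Periodic yield y = 0.013. First find Macaulay duration:
  t   CF        PV=CF/(1+0.013)^t    t·PV
  1        60.00        59.2300        59.2300
  2        60.00        58.4699       116.9398
  3        60.00        57.7195       173.1586
  4        60.00        56.9788       227.9153
  5        60.00        56.2476       281.2380
  6        60.00        55.5258       333.1546
  7        60.00        54.8132       383.6924
  8        60.00        54.1098       432.8782
  9        60.00        53.4154       480.7383
  10    2,060.00     1,810.3926    18,103.9260
  Σ                  2,316.9026    20,592.8713
P = 2,316.9026; Macaulay duration = 20,592.8713 / 2,316.9026 = 8.88810 half-year periods = 4.44405 years.
Modified duration = D_Mac / (1 + y) = 4.44405 / 1.013 = 4.38702 years.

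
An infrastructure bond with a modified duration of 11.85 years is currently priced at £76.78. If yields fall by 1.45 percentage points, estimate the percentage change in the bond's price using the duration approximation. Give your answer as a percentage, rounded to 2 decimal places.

Duration approximation: ΔP/P ≈ -D_mod · Δy = -11.85 × (-0.0145) = +0.171825.
As a percentage: +17.1825%.

+17.18%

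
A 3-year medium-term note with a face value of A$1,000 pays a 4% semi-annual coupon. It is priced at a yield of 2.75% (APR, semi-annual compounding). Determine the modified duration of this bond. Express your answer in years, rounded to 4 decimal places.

Periodic yield y = 0.01375. First find Macaulay duration:
  t   CF        PV=CF/(1+0.01375)^t    t·PV
  1        20.00        19.7287        19.7287
  2        20.00        19.4611        38.9223
  3        20.00        19.1972        57.5915
  4        20.00        18.9368        75.7472
  5        20.00        18.6799        93.3997
  6     1,020.00       939.7557     5,638.5342
  Σ                  1,035.7595     5,923.9237
P = 1,035.7595; Macaulay duration = 5,923.9237 / 1,035.7595 = 5.71940 half-year periods = 2.85970 years.
Modified duration = D_Mac / (1 + y) = 2.85970 / 1.01375 = 2.82091 years.

2.8209 years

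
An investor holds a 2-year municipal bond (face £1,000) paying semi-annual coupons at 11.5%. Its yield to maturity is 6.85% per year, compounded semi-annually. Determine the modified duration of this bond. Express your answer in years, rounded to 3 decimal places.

Periodic yield y = 0.03425. First find Macaulay duration:
  t   CF        PV=CF/(1+0.03425)^t    t·PV
  1        57.50        55.5958        55.5958
  2        57.50        53.7547       107.5095
  3        57.50        51.9746       155.9238
  4     1,057.50       924.2262     3,696.9046
  Σ                  1,085.5514     4,015.9338
P = 1,085.5514; Macaulay duration = 4,015.9338 / 1,085.5514 = 3.69944 half-year periods = 1.84972 years.
Modified duration = D_Mac / (1 + y) = 1.84972 / 1.03425 = 1.78847 years.

1.788 years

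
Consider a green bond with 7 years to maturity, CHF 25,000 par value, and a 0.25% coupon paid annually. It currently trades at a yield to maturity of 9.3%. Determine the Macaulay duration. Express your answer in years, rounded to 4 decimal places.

6.9239 years

Periodic yield y = 0.093. Discount each cash flow and weight by its year:
  t   CF        PV=CF/(1+0.093)^t    t·PV
  1        62.50        57.1821        57.1821
  2        62.50        52.3166       104.6332
  3        62.50        47.8652       143.5955
  4        62.50        43.7925       175.1699
  5        62.50        40.0663       200.3315
  6        62.50        36.6572       219.9431
  7    25,062.50    13,448.7914    94,141.5396
  Σ                 13,726.6712    95,042.3948
Price P = Σ PV = 13,726.6712.
Macaulay duration = Σ(t·PV) / P = 95,042.3948 / 13,726.6712 = 6.92392 years.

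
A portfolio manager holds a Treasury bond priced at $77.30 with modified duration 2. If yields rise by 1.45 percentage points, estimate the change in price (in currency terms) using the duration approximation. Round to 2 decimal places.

-$2.24

Duration approximation: ΔP/P ≈ -D_mod · Δy = -2 × (+0.0145) = -0.029000.
ΔP ≈ 77.30 × (-0.029000) = -2.24170.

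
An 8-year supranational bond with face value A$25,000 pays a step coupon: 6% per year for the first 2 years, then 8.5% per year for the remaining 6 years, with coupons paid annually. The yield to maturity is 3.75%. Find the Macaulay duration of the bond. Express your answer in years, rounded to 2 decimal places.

Periodic yield y = 0.0375. Discount each cash flow and weight by its year:
  t   CF        PV=CF/(1+0.0375)^t    t·PV
  1     1,500.00     1,445.7831     1,445.7831
  2     1,500.00     1,393.5259     2,787.0518
  3     2,125.00     1,902.8065     5,708.4194
  4     2,125.00     1,834.0303     7,336.1213
  5     2,125.00     1,767.7401     8,838.7004
  6     2,125.00     1,703.8459    10,223.0751
  7     2,125.00     1,642.2611    11,495.8275
  8    27,125.00    20,205.2814   161,642.2514
  Σ                 31,895.2743   209,477.2300
Price P = Σ PV = 31,895.2743.
Macaulay duration = Σ(t·PV) / P = 209,477.2300 / 31,895.2743 = 6.56766 years.

6.57 years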